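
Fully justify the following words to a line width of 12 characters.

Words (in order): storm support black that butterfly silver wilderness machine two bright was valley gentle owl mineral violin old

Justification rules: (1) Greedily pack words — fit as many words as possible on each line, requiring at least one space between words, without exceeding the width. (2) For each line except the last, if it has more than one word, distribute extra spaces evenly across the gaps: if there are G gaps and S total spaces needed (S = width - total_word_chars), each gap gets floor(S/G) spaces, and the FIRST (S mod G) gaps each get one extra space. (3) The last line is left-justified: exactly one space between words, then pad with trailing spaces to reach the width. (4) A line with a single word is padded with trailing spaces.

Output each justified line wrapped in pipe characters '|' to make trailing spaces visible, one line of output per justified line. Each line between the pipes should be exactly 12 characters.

Line 1: ['storm'] (min_width=5, slack=7)
Line 2: ['support'] (min_width=7, slack=5)
Line 3: ['black', 'that'] (min_width=10, slack=2)
Line 4: ['butterfly'] (min_width=9, slack=3)
Line 5: ['silver'] (min_width=6, slack=6)
Line 6: ['wilderness'] (min_width=10, slack=2)
Line 7: ['machine', 'two'] (min_width=11, slack=1)
Line 8: ['bright', 'was'] (min_width=10, slack=2)
Line 9: ['valley'] (min_width=6, slack=6)
Line 10: ['gentle', 'owl'] (min_width=10, slack=2)
Line 11: ['mineral'] (min_width=7, slack=5)
Line 12: ['violin', 'old'] (min_width=10, slack=2)

Answer: |storm       |
|support     |
|black   that|
|butterfly   |
|silver      |
|wilderness  |
|machine  two|
|bright   was|
|valley      |
|gentle   owl|
|mineral     |
|violin old  |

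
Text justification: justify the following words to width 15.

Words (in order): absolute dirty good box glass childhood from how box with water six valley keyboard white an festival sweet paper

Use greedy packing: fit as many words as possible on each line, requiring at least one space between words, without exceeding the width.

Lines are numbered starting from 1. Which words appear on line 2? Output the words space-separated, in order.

Answer: good box glass

Derivation:
Line 1: ['absolute', 'dirty'] (min_width=14, slack=1)
Line 2: ['good', 'box', 'glass'] (min_width=14, slack=1)
Line 3: ['childhood', 'from'] (min_width=14, slack=1)
Line 4: ['how', 'box', 'with'] (min_width=12, slack=3)
Line 5: ['water', 'six'] (min_width=9, slack=6)
Line 6: ['valley', 'keyboard'] (min_width=15, slack=0)
Line 7: ['white', 'an'] (min_width=8, slack=7)
Line 8: ['festival', 'sweet'] (min_width=14, slack=1)
Line 9: ['paper'] (min_width=5, slack=10)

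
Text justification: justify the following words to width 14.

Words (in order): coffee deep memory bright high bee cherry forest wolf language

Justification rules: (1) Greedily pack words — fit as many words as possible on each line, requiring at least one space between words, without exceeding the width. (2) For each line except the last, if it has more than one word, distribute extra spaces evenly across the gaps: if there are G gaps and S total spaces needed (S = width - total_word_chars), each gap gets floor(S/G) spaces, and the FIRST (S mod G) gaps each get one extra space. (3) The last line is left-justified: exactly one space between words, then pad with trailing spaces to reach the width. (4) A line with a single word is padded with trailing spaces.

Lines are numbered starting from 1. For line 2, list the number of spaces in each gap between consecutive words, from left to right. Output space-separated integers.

Answer: 2

Derivation:
Line 1: ['coffee', 'deep'] (min_width=11, slack=3)
Line 2: ['memory', 'bright'] (min_width=13, slack=1)
Line 3: ['high', 'bee'] (min_width=8, slack=6)
Line 4: ['cherry', 'forest'] (min_width=13, slack=1)
Line 5: ['wolf', 'language'] (min_width=13, slack=1)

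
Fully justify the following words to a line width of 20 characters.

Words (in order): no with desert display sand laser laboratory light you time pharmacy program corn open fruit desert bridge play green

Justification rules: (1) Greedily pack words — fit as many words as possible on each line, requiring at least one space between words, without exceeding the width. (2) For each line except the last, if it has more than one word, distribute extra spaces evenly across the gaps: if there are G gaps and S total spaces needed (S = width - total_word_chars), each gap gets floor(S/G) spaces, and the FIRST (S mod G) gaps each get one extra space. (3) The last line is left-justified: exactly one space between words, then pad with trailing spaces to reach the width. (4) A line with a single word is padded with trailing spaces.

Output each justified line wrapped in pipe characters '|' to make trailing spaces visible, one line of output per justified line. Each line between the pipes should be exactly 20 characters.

Answer: |no    with    desert|
|display  sand  laser|
|laboratory light you|
|time        pharmacy|
|program   corn  open|
|fruit  desert bridge|
|play green          |

Derivation:
Line 1: ['no', 'with', 'desert'] (min_width=14, slack=6)
Line 2: ['display', 'sand', 'laser'] (min_width=18, slack=2)
Line 3: ['laboratory', 'light', 'you'] (min_width=20, slack=0)
Line 4: ['time', 'pharmacy'] (min_width=13, slack=7)
Line 5: ['program', 'corn', 'open'] (min_width=17, slack=3)
Line 6: ['fruit', 'desert', 'bridge'] (min_width=19, slack=1)
Line 7: ['play', 'green'] (min_width=10, slack=10)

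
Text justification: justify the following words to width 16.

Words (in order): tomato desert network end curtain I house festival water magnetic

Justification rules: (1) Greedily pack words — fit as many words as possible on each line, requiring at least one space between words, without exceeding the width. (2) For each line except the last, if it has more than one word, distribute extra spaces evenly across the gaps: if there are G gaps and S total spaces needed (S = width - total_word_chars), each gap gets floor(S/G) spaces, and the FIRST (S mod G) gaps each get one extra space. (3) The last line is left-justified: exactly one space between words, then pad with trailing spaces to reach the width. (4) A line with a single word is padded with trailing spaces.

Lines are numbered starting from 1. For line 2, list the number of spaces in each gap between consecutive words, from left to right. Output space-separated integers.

Answer: 6

Derivation:
Line 1: ['tomato', 'desert'] (min_width=13, slack=3)
Line 2: ['network', 'end'] (min_width=11, slack=5)
Line 3: ['curtain', 'I', 'house'] (min_width=15, slack=1)
Line 4: ['festival', 'water'] (min_width=14, slack=2)
Line 5: ['magnetic'] (min_width=8, slack=8)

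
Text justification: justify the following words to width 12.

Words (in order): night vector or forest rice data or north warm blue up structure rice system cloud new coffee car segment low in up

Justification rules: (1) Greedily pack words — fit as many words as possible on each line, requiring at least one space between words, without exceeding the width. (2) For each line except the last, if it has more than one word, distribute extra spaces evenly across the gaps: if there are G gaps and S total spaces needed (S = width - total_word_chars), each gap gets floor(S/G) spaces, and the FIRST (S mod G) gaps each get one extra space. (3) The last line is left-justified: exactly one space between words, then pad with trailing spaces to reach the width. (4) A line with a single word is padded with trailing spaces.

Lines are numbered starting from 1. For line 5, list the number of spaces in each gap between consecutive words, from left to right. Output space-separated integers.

Answer: 6

Derivation:
Line 1: ['night', 'vector'] (min_width=12, slack=0)
Line 2: ['or', 'forest'] (min_width=9, slack=3)
Line 3: ['rice', 'data', 'or'] (min_width=12, slack=0)
Line 4: ['north', 'warm'] (min_width=10, slack=2)
Line 5: ['blue', 'up'] (min_width=7, slack=5)
Line 6: ['structure'] (min_width=9, slack=3)
Line 7: ['rice', 'system'] (min_width=11, slack=1)
Line 8: ['cloud', 'new'] (min_width=9, slack=3)
Line 9: ['coffee', 'car'] (min_width=10, slack=2)
Line 10: ['segment', 'low'] (min_width=11, slack=1)
Line 11: ['in', 'up'] (min_width=5, slack=7)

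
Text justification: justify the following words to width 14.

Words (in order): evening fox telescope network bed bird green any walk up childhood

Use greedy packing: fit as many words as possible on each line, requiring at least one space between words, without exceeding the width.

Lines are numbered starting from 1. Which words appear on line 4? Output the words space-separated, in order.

Answer: bird green any

Derivation:
Line 1: ['evening', 'fox'] (min_width=11, slack=3)
Line 2: ['telescope'] (min_width=9, slack=5)
Line 3: ['network', 'bed'] (min_width=11, slack=3)
Line 4: ['bird', 'green', 'any'] (min_width=14, slack=0)
Line 5: ['walk', 'up'] (min_width=7, slack=7)
Line 6: ['childhood'] (min_width=9, slack=5)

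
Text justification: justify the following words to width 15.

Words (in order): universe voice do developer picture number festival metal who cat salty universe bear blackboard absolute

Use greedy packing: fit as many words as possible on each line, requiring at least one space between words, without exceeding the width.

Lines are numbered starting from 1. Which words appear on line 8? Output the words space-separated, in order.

Line 1: ['universe', 'voice'] (min_width=14, slack=1)
Line 2: ['do', 'developer'] (min_width=12, slack=3)
Line 3: ['picture', 'number'] (min_width=14, slack=1)
Line 4: ['festival', 'metal'] (min_width=14, slack=1)
Line 5: ['who', 'cat', 'salty'] (min_width=13, slack=2)
Line 6: ['universe', 'bear'] (min_width=13, slack=2)
Line 7: ['blackboard'] (min_width=10, slack=5)
Line 8: ['absolute'] (min_width=8, slack=7)

Answer: absolute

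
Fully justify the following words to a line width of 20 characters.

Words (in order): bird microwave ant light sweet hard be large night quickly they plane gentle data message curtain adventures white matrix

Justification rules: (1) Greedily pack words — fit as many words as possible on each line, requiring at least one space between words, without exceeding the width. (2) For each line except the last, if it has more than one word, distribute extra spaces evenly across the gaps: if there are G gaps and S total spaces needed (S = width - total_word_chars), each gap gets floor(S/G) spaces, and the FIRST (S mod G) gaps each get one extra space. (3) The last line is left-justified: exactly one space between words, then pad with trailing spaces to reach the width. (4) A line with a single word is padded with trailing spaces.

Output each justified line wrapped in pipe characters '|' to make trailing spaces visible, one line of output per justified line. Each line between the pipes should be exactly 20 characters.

Answer: |bird  microwave  ant|
|light  sweet hard be|
|large  night quickly|
|they   plane  gentle|
|data message curtain|
|adventures     white|
|matrix              |

Derivation:
Line 1: ['bird', 'microwave', 'ant'] (min_width=18, slack=2)
Line 2: ['light', 'sweet', 'hard', 'be'] (min_width=19, slack=1)
Line 3: ['large', 'night', 'quickly'] (min_width=19, slack=1)
Line 4: ['they', 'plane', 'gentle'] (min_width=17, slack=3)
Line 5: ['data', 'message', 'curtain'] (min_width=20, slack=0)
Line 6: ['adventures', 'white'] (min_width=16, slack=4)
Line 7: ['matrix'] (min_width=6, slack=14)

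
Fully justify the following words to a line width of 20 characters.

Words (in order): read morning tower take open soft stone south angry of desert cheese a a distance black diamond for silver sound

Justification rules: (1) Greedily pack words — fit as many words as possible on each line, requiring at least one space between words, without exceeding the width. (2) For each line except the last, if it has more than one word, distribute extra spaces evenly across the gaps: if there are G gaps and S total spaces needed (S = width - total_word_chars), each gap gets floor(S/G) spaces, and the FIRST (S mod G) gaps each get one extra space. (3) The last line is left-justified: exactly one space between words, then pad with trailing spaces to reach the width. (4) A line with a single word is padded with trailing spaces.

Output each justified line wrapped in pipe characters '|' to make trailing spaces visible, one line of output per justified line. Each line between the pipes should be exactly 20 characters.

Line 1: ['read', 'morning', 'tower'] (min_width=18, slack=2)
Line 2: ['take', 'open', 'soft', 'stone'] (min_width=20, slack=0)
Line 3: ['south', 'angry', 'of'] (min_width=14, slack=6)
Line 4: ['desert', 'cheese', 'a', 'a'] (min_width=17, slack=3)
Line 5: ['distance', 'black'] (min_width=14, slack=6)
Line 6: ['diamond', 'for', 'silver'] (min_width=18, slack=2)
Line 7: ['sound'] (min_width=5, slack=15)

Answer: |read  morning  tower|
|take open soft stone|
|south    angry    of|
|desert  cheese  a  a|
|distance       black|
|diamond  for  silver|
|sound               |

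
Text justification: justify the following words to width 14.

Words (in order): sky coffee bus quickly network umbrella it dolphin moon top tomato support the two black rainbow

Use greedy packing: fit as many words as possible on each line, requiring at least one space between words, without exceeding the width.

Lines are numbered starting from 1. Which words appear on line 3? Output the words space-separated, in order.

Answer: network

Derivation:
Line 1: ['sky', 'coffee', 'bus'] (min_width=14, slack=0)
Line 2: ['quickly'] (min_width=7, slack=7)
Line 3: ['network'] (min_width=7, slack=7)
Line 4: ['umbrella', 'it'] (min_width=11, slack=3)
Line 5: ['dolphin', 'moon'] (min_width=12, slack=2)
Line 6: ['top', 'tomato'] (min_width=10, slack=4)
Line 7: ['support', 'the'] (min_width=11, slack=3)
Line 8: ['two', 'black'] (min_width=9, slack=5)
Line 9: ['rainbow'] (min_width=7, slack=7)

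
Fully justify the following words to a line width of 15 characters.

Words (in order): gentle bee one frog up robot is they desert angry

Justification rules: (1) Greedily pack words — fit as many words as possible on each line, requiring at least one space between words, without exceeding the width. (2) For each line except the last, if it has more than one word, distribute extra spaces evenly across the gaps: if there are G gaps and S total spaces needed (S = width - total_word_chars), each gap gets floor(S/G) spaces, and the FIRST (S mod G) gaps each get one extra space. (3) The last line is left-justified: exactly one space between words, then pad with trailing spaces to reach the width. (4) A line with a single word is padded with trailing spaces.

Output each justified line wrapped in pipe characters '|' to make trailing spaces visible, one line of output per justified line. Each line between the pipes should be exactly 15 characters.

Answer: |gentle  bee one|
|frog  up  robot|
|is  they desert|
|angry          |

Derivation:
Line 1: ['gentle', 'bee', 'one'] (min_width=14, slack=1)
Line 2: ['frog', 'up', 'robot'] (min_width=13, slack=2)
Line 3: ['is', 'they', 'desert'] (min_width=14, slack=1)
Line 4: ['angry'] (min_width=5, slack=10)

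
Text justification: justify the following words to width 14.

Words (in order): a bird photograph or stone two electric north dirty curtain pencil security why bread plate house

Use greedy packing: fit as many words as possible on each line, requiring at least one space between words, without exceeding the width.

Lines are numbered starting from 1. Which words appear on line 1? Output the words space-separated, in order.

Answer: a bird

Derivation:
Line 1: ['a', 'bird'] (min_width=6, slack=8)
Line 2: ['photograph', 'or'] (min_width=13, slack=1)
Line 3: ['stone', 'two'] (min_width=9, slack=5)
Line 4: ['electric', 'north'] (min_width=14, slack=0)
Line 5: ['dirty', 'curtain'] (min_width=13, slack=1)
Line 6: ['pencil'] (min_width=6, slack=8)
Line 7: ['security', 'why'] (min_width=12, slack=2)
Line 8: ['bread', 'plate'] (min_width=11, slack=3)
Line 9: ['house'] (min_width=5, slack=9)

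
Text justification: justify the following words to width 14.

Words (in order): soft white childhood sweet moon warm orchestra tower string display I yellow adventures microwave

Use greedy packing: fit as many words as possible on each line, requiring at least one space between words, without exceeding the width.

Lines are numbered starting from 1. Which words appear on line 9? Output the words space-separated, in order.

Answer: microwave

Derivation:
Line 1: ['soft', 'white'] (min_width=10, slack=4)
Line 2: ['childhood'] (min_width=9, slack=5)
Line 3: ['sweet', 'moon'] (min_width=10, slack=4)
Line 4: ['warm', 'orchestra'] (min_width=14, slack=0)
Line 5: ['tower', 'string'] (min_width=12, slack=2)
Line 6: ['display', 'I'] (min_width=9, slack=5)
Line 7: ['yellow'] (min_width=6, slack=8)
Line 8: ['adventures'] (min_width=10, slack=4)
Line 9: ['microwave'] (min_width=9, slack=5)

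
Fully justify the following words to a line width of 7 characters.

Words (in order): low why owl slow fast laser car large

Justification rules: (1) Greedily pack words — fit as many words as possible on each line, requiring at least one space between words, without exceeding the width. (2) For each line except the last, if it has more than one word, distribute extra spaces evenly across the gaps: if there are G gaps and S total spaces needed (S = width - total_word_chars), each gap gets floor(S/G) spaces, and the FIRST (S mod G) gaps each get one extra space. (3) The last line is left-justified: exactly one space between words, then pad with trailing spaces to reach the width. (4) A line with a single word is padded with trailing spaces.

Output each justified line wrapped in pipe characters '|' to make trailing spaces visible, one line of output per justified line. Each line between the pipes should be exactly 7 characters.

Line 1: ['low', 'why'] (min_width=7, slack=0)
Line 2: ['owl'] (min_width=3, slack=4)
Line 3: ['slow'] (min_width=4, slack=3)
Line 4: ['fast'] (min_width=4, slack=3)
Line 5: ['laser'] (min_width=5, slack=2)
Line 6: ['car'] (min_width=3, slack=4)
Line 7: ['large'] (min_width=5, slack=2)

Answer: |low why|
|owl    |
|slow   |
|fast   |
|laser  |
|car    |
|large  |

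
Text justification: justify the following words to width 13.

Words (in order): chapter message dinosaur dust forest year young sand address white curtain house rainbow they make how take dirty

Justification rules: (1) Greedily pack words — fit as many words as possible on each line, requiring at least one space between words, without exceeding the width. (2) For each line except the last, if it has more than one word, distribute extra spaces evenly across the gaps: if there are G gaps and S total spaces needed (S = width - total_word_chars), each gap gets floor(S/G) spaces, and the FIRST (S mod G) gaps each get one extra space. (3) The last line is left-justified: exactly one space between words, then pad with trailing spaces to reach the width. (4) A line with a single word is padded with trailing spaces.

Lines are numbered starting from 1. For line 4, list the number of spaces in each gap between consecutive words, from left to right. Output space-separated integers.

Line 1: ['chapter'] (min_width=7, slack=6)
Line 2: ['message'] (min_width=7, slack=6)
Line 3: ['dinosaur', 'dust'] (min_width=13, slack=0)
Line 4: ['forest', 'year'] (min_width=11, slack=2)
Line 5: ['young', 'sand'] (min_width=10, slack=3)
Line 6: ['address', 'white'] (min_width=13, slack=0)
Line 7: ['curtain', 'house'] (min_width=13, slack=0)
Line 8: ['rainbow', 'they'] (min_width=12, slack=1)
Line 9: ['make', 'how', 'take'] (min_width=13, slack=0)
Line 10: ['dirty'] (min_width=5, slack=8)

Answer: 3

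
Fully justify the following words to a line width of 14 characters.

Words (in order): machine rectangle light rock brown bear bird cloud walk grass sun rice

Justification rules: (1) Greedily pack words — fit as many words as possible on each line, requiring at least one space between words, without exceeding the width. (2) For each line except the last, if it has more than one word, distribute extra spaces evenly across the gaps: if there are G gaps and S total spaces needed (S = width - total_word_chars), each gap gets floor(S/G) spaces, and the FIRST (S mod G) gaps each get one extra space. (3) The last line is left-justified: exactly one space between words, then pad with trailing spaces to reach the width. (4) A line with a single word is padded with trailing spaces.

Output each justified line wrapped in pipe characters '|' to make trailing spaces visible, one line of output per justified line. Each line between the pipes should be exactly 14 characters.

Answer: |machine       |
|rectangle     |
|light     rock|
|brown     bear|
|bird     cloud|
|walk grass sun|
|rice          |

Derivation:
Line 1: ['machine'] (min_width=7, slack=7)
Line 2: ['rectangle'] (min_width=9, slack=5)
Line 3: ['light', 'rock'] (min_width=10, slack=4)
Line 4: ['brown', 'bear'] (min_width=10, slack=4)
Line 5: ['bird', 'cloud'] (min_width=10, slack=4)
Line 6: ['walk', 'grass', 'sun'] (min_width=14, slack=0)
Line 7: ['rice'] (min_width=4, slack=10)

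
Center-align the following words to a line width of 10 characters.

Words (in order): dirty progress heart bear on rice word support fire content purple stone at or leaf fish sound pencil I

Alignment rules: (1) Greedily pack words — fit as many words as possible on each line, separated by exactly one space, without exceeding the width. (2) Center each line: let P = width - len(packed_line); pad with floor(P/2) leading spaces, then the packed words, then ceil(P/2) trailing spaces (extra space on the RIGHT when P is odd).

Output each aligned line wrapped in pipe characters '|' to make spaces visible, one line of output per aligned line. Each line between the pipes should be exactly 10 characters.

Line 1: ['dirty'] (min_width=5, slack=5)
Line 2: ['progress'] (min_width=8, slack=2)
Line 3: ['heart', 'bear'] (min_width=10, slack=0)
Line 4: ['on', 'rice'] (min_width=7, slack=3)
Line 5: ['word'] (min_width=4, slack=6)
Line 6: ['support'] (min_width=7, slack=3)
Line 7: ['fire'] (min_width=4, slack=6)
Line 8: ['content'] (min_width=7, slack=3)
Line 9: ['purple'] (min_width=6, slack=4)
Line 10: ['stone', 'at'] (min_width=8, slack=2)
Line 11: ['or', 'leaf'] (min_width=7, slack=3)
Line 12: ['fish', 'sound'] (min_width=10, slack=0)
Line 13: ['pencil', 'I'] (min_width=8, slack=2)

Answer: |  dirty   |
| progress |
|heart bear|
| on rice  |
|   word   |
| support  |
|   fire   |
| content  |
|  purple  |
| stone at |
| or leaf  |
|fish sound|
| pencil I |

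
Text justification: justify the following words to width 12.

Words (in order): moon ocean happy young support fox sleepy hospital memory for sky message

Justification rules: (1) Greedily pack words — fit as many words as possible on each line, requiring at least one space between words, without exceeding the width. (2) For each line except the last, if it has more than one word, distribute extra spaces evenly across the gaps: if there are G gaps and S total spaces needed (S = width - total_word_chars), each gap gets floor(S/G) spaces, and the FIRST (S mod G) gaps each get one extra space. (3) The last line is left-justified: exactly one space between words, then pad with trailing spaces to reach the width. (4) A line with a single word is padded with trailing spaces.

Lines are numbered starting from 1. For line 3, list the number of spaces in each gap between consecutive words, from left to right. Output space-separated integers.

Line 1: ['moon', 'ocean'] (min_width=10, slack=2)
Line 2: ['happy', 'young'] (min_width=11, slack=1)
Line 3: ['support', 'fox'] (min_width=11, slack=1)
Line 4: ['sleepy'] (min_width=6, slack=6)
Line 5: ['hospital'] (min_width=8, slack=4)
Line 6: ['memory', 'for'] (min_width=10, slack=2)
Line 7: ['sky', 'message'] (min_width=11, slack=1)

Answer: 2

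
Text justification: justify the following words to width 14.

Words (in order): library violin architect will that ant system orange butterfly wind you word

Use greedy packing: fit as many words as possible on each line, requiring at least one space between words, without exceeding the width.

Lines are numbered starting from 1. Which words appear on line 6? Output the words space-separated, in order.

Line 1: ['library', 'violin'] (min_width=14, slack=0)
Line 2: ['architect', 'will'] (min_width=14, slack=0)
Line 3: ['that', 'ant'] (min_width=8, slack=6)
Line 4: ['system', 'orange'] (min_width=13, slack=1)
Line 5: ['butterfly', 'wind'] (min_width=14, slack=0)
Line 6: ['you', 'word'] (min_width=8, slack=6)

Answer: you word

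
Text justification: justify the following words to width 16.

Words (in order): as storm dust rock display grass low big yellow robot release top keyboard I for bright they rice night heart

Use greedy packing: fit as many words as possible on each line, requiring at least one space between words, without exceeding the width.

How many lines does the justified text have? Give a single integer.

Line 1: ['as', 'storm', 'dust'] (min_width=13, slack=3)
Line 2: ['rock', 'display'] (min_width=12, slack=4)
Line 3: ['grass', 'low', 'big'] (min_width=13, slack=3)
Line 4: ['yellow', 'robot'] (min_width=12, slack=4)
Line 5: ['release', 'top'] (min_width=11, slack=5)
Line 6: ['keyboard', 'I', 'for'] (min_width=14, slack=2)
Line 7: ['bright', 'they', 'rice'] (min_width=16, slack=0)
Line 8: ['night', 'heart'] (min_width=11, slack=5)
Total lines: 8

Answer: 8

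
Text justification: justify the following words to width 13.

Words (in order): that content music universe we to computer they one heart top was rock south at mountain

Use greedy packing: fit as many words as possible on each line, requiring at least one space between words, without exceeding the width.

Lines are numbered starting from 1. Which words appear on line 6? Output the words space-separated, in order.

Answer: heart top was

Derivation:
Line 1: ['that', 'content'] (min_width=12, slack=1)
Line 2: ['music'] (min_width=5, slack=8)
Line 3: ['universe', 'we'] (min_width=11, slack=2)
Line 4: ['to', 'computer'] (min_width=11, slack=2)
Line 5: ['they', 'one'] (min_width=8, slack=5)
Line 6: ['heart', 'top', 'was'] (min_width=13, slack=0)
Line 7: ['rock', 'south', 'at'] (min_width=13, slack=0)
Line 8: ['mountain'] (min_width=8, slack=5)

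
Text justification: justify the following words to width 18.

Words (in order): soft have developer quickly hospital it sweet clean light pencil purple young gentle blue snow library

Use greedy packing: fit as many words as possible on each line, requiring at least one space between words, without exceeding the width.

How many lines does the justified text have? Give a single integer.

Answer: 7

Derivation:
Line 1: ['soft', 'have'] (min_width=9, slack=9)
Line 2: ['developer', 'quickly'] (min_width=17, slack=1)
Line 3: ['hospital', 'it', 'sweet'] (min_width=17, slack=1)
Line 4: ['clean', 'light', 'pencil'] (min_width=18, slack=0)
Line 5: ['purple', 'young'] (min_width=12, slack=6)
Line 6: ['gentle', 'blue', 'snow'] (min_width=16, slack=2)
Line 7: ['library'] (min_width=7, slack=11)
Total lines: 7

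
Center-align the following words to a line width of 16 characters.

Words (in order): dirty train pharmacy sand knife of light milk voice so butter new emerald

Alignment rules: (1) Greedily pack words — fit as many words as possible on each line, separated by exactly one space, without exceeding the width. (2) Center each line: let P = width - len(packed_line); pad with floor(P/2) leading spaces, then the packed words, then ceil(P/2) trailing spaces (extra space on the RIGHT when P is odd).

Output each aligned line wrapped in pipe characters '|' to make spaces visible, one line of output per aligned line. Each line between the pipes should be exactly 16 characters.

Line 1: ['dirty', 'train'] (min_width=11, slack=5)
Line 2: ['pharmacy', 'sand'] (min_width=13, slack=3)
Line 3: ['knife', 'of', 'light'] (min_width=14, slack=2)
Line 4: ['milk', 'voice', 'so'] (min_width=13, slack=3)
Line 5: ['butter', 'new'] (min_width=10, slack=6)
Line 6: ['emerald'] (min_width=7, slack=9)

Answer: |  dirty train   |
| pharmacy sand  |
| knife of light |
| milk voice so  |
|   butter new   |
|    emerald     |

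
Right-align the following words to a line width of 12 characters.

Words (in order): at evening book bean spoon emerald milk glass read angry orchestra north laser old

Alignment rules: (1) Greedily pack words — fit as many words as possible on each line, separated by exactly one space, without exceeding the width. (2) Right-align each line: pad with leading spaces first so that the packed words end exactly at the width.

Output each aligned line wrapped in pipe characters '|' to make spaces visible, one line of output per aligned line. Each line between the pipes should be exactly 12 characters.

Line 1: ['at', 'evening'] (min_width=10, slack=2)
Line 2: ['book', 'bean'] (min_width=9, slack=3)
Line 3: ['spoon'] (min_width=5, slack=7)
Line 4: ['emerald', 'milk'] (min_width=12, slack=0)
Line 5: ['glass', 'read'] (min_width=10, slack=2)
Line 6: ['angry'] (min_width=5, slack=7)
Line 7: ['orchestra'] (min_width=9, slack=3)
Line 8: ['north', 'laser'] (min_width=11, slack=1)
Line 9: ['old'] (min_width=3, slack=9)

Answer: |  at evening|
|   book bean|
|       spoon|
|emerald milk|
|  glass read|
|       angry|
|   orchestra|
| north laser|
|         old|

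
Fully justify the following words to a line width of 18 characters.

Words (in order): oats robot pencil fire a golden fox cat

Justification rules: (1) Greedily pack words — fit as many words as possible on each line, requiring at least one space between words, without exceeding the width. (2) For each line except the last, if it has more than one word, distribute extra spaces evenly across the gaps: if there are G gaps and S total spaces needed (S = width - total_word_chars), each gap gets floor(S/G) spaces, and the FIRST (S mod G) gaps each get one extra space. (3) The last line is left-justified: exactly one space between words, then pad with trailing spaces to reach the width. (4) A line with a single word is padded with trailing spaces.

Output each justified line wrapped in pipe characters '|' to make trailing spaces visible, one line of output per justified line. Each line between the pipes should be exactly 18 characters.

Line 1: ['oats', 'robot', 'pencil'] (min_width=17, slack=1)
Line 2: ['fire', 'a', 'golden', 'fox'] (min_width=17, slack=1)
Line 3: ['cat'] (min_width=3, slack=15)

Answer: |oats  robot pencil|
|fire  a golden fox|
|cat               |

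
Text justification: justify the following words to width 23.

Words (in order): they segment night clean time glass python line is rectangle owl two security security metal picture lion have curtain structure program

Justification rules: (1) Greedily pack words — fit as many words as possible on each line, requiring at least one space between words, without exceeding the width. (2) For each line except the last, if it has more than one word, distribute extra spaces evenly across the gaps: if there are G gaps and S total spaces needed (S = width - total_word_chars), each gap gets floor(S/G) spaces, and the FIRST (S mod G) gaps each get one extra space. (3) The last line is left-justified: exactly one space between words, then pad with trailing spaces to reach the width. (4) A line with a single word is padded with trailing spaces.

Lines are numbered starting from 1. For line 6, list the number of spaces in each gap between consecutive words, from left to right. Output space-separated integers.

Answer: 7

Derivation:
Line 1: ['they', 'segment', 'night'] (min_width=18, slack=5)
Line 2: ['clean', 'time', 'glass', 'python'] (min_width=23, slack=0)
Line 3: ['line', 'is', 'rectangle', 'owl'] (min_width=21, slack=2)
Line 4: ['two', 'security', 'security'] (min_width=21, slack=2)
Line 5: ['metal', 'picture', 'lion', 'have'] (min_width=23, slack=0)
Line 6: ['curtain', 'structure'] (min_width=17, slack=6)
Line 7: ['program'] (min_width=7, slack=16)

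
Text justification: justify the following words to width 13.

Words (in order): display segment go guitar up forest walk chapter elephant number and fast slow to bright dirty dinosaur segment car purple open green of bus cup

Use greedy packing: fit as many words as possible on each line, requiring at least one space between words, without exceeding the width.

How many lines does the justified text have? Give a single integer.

Line 1: ['display'] (min_width=7, slack=6)
Line 2: ['segment', 'go'] (min_width=10, slack=3)
Line 3: ['guitar', 'up'] (min_width=9, slack=4)
Line 4: ['forest', 'walk'] (min_width=11, slack=2)
Line 5: ['chapter'] (min_width=7, slack=6)
Line 6: ['elephant'] (min_width=8, slack=5)
Line 7: ['number', 'and'] (min_width=10, slack=3)
Line 8: ['fast', 'slow', 'to'] (min_width=12, slack=1)
Line 9: ['bright', 'dirty'] (min_width=12, slack=1)
Line 10: ['dinosaur'] (min_width=8, slack=5)
Line 11: ['segment', 'car'] (min_width=11, slack=2)
Line 12: ['purple', 'open'] (min_width=11, slack=2)
Line 13: ['green', 'of', 'bus'] (min_width=12, slack=1)
Line 14: ['cup'] (min_width=3, slack=10)
Total lines: 14

Answer: 14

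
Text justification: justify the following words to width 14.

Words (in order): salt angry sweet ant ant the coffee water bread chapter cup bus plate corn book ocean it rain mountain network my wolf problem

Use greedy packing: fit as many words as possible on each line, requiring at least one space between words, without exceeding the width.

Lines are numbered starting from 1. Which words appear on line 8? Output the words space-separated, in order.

Answer: rain mountain

Derivation:
Line 1: ['salt', 'angry'] (min_width=10, slack=4)
Line 2: ['sweet', 'ant', 'ant'] (min_width=13, slack=1)
Line 3: ['the', 'coffee'] (min_width=10, slack=4)
Line 4: ['water', 'bread'] (min_width=11, slack=3)
Line 5: ['chapter', 'cup'] (min_width=11, slack=3)
Line 6: ['bus', 'plate', 'corn'] (min_width=14, slack=0)
Line 7: ['book', 'ocean', 'it'] (min_width=13, slack=1)
Line 8: ['rain', 'mountain'] (min_width=13, slack=1)
Line 9: ['network', 'my'] (min_width=10, slack=4)
Line 10: ['wolf', 'problem'] (min_width=12, slack=2)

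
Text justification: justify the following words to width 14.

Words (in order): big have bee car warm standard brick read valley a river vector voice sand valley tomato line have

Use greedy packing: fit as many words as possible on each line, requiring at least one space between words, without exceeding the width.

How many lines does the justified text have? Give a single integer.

Line 1: ['big', 'have', 'bee'] (min_width=12, slack=2)
Line 2: ['car', 'warm'] (min_width=8, slack=6)
Line 3: ['standard', 'brick'] (min_width=14, slack=0)
Line 4: ['read', 'valley', 'a'] (min_width=13, slack=1)
Line 5: ['river', 'vector'] (min_width=12, slack=2)
Line 6: ['voice', 'sand'] (min_width=10, slack=4)
Line 7: ['valley', 'tomato'] (min_width=13, slack=1)
Line 8: ['line', 'have'] (min_width=9, slack=5)
Total lines: 8

Answer: 8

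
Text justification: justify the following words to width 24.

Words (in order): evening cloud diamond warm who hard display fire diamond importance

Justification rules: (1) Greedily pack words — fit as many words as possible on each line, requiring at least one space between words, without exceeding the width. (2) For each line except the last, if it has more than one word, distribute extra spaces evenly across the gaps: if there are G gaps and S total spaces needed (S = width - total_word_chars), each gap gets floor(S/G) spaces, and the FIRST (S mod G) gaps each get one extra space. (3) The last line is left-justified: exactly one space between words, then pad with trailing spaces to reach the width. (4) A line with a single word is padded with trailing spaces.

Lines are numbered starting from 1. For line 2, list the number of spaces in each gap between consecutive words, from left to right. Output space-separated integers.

Answer: 2 2 2

Derivation:
Line 1: ['evening', 'cloud', 'diamond'] (min_width=21, slack=3)
Line 2: ['warm', 'who', 'hard', 'display'] (min_width=21, slack=3)
Line 3: ['fire', 'diamond', 'importance'] (min_width=23, slack=1)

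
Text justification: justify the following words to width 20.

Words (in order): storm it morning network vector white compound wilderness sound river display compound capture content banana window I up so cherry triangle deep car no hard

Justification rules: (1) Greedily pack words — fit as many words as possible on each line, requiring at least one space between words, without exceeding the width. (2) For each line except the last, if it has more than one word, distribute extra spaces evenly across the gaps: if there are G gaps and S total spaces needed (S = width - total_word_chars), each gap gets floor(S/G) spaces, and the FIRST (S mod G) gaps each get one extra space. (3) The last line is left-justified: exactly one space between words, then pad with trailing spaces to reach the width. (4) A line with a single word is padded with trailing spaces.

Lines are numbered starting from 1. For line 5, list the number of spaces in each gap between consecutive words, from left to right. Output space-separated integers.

Answer: 5

Derivation:
Line 1: ['storm', 'it', 'morning'] (min_width=16, slack=4)
Line 2: ['network', 'vector', 'white'] (min_width=20, slack=0)
Line 3: ['compound', 'wilderness'] (min_width=19, slack=1)
Line 4: ['sound', 'river', 'display'] (min_width=19, slack=1)
Line 5: ['compound', 'capture'] (min_width=16, slack=4)
Line 6: ['content', 'banana'] (min_width=14, slack=6)
Line 7: ['window', 'I', 'up', 'so'] (min_width=14, slack=6)
Line 8: ['cherry', 'triangle', 'deep'] (min_width=20, slack=0)
Line 9: ['car', 'no', 'hard'] (min_width=11, slack=9)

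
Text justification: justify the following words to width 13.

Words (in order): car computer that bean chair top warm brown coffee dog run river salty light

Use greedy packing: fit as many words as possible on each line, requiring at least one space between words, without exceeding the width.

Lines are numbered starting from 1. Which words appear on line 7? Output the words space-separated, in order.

Answer: salty light

Derivation:
Line 1: ['car', 'computer'] (min_width=12, slack=1)
Line 2: ['that', 'bean'] (min_width=9, slack=4)
Line 3: ['chair', 'top'] (min_width=9, slack=4)
Line 4: ['warm', 'brown'] (min_width=10, slack=3)
Line 5: ['coffee', 'dog'] (min_width=10, slack=3)
Line 6: ['run', 'river'] (min_width=9, slack=4)
Line 7: ['salty', 'light'] (min_width=11, slack=2)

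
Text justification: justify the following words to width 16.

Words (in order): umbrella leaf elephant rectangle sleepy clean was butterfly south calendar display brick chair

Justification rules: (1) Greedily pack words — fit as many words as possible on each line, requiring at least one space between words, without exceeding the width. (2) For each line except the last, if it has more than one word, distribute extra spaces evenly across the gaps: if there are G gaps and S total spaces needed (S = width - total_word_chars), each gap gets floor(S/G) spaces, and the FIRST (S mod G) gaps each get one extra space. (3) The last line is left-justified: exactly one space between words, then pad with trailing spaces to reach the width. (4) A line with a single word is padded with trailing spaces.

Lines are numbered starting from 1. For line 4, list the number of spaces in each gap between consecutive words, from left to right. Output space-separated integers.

Answer: 8

Derivation:
Line 1: ['umbrella', 'leaf'] (min_width=13, slack=3)
Line 2: ['elephant'] (min_width=8, slack=8)
Line 3: ['rectangle', 'sleepy'] (min_width=16, slack=0)
Line 4: ['clean', 'was'] (min_width=9, slack=7)
Line 5: ['butterfly', 'south'] (min_width=15, slack=1)
Line 6: ['calendar', 'display'] (min_width=16, slack=0)
Line 7: ['brick', 'chair'] (min_width=11, slack=5)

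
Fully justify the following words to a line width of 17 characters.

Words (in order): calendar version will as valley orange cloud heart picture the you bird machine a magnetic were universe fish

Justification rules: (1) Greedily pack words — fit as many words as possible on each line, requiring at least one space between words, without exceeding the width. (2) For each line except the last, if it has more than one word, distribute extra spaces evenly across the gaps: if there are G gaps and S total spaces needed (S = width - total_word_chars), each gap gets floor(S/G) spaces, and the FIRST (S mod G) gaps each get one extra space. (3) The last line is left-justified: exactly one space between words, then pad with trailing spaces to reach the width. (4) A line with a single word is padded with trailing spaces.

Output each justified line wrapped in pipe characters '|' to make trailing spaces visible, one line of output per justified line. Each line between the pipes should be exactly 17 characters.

Answer: |calendar  version|
|will   as  valley|
|orange      cloud|
|heart picture the|
|you  bird machine|
|a  magnetic  were|
|universe fish    |

Derivation:
Line 1: ['calendar', 'version'] (min_width=16, slack=1)
Line 2: ['will', 'as', 'valley'] (min_width=14, slack=3)
Line 3: ['orange', 'cloud'] (min_width=12, slack=5)
Line 4: ['heart', 'picture', 'the'] (min_width=17, slack=0)
Line 5: ['you', 'bird', 'machine'] (min_width=16, slack=1)
Line 6: ['a', 'magnetic', 'were'] (min_width=15, slack=2)
Line 7: ['universe', 'fish'] (min_width=13, slack=4)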